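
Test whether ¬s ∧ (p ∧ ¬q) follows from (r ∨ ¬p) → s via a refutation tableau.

No

Initial set: {((r ∨ ¬p) → s); ¬(¬s ∧ (p ∧ ¬q))}.
((r ∨ ¬p) → s): β-rule — branch into ¬(r ∨ ¬p)  //  s.
  branch 1 (add ¬(r ∨ ¬p)):
    ¬(r ∨ ¬p): α-rule — add ¬r, ¬¬p.
    ¬(¬s ∧ (p ∧ ¬q)): β-rule — branch into ¬¬s  //  ¬(p ∧ ¬q).
      branch 1.1 (add ¬¬s):
        ○ open, literals {p=T, r=F, s=T}.
      branch 1.2 (add ¬(p ∧ ¬q)):
        ¬(p ∧ ¬q): β-rule — branch into ¬p  //  ¬¬q.
          branch 1.2.1 (add ¬p):
            × closes — contains both p and ¬p.
          branch 1.2.2 (add ¬¬q):
            ○ open, literals {p=T, q=T, r=F}.
  branch 2 (add s):
    ¬(¬s ∧ (p ∧ ¬q)): β-rule — branch into ¬¬s  //  ¬(p ∧ ¬q).
      branch 2.1 (add ¬¬s):
        ○ open, literals {s=T}.
      branch 2.2 (add ¬(p ∧ ¬q)):
        ¬(p ∧ ¬q): β-rule — branch into ¬p  //  ¬¬q.
          branch 2.2.1 (add ¬p):
            ○ open, literals {p=F, s=T}.
          branch 2.2.2 (add ¬¬q):
            ○ open, literals {q=T, s=T}.
1 branch closed, 5 open.
An open branch gives a countermodel: p=T, r=F, s=T (unmentioned atoms arbitrary); the premises hold there but the conclusion fails.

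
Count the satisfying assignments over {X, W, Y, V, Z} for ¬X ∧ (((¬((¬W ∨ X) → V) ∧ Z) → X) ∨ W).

14

Initial set: {T (¬X ∧ (((¬((¬W ∨ X) → V) ∧ Z) → X) ∨ W))}.
T (¬X ∧ (((¬((¬W ∨ X) → V) ∧ Z) → X) ∨ W)): α-rule — add T ¬X, T (((¬((¬W ∨ X) → V) ∧ Z) → X) ∨ W).
T (((¬((¬W ∨ X) → V) ∧ Z) → X) ∨ W): β-rule — branch into T ((¬((¬W ∨ X) → V) ∧ Z) → X)  //  T W.
  branch 1 (add T ((¬((¬W ∨ X) → V) ∧ Z) → X)):
    T ((¬((¬W ∨ X) → V) ∧ Z) → X): β-rule — branch into F (¬((¬W ∨ X) → V) ∧ Z)  //  T X.
      branch 1.1 (add F (¬((¬W ∨ X) → V) ∧ Z)):
        F (¬((¬W ∨ X) → V) ∧ Z): β-rule — branch into F ¬((¬W ∨ X) → V)  //  F Z.
          branch 1.1.1 (add F ¬((¬W ∨ X) → V)):
            F ¬((¬W ∨ X) → V): β-rule — branch into F (¬W ∨ X)  //  T V.
              branch 1.1.1.1 (add F (¬W ∨ X)):
                F (¬W ∨ X): α-rule — add F ¬W, F X.
                ○ open, literals {W=1, X=0}.
              branch 1.1.1.2 (add T V):
                ○ open, literals {V=1, X=0}.
          branch 1.1.2 (add F Z):
            ○ open, literals {X=0, Z=0}.
      branch 1.2 (add T X):
        × closes — contains both X and ¬X.
  branch 2 (add T W):
    ○ open, literals {W=1, X=0}.
1 branch closed, 4 open.
Each open branch fixes some atoms; the unmentioned ones are free. Counting distinct full assignments: branch {W=1, X=0} (Y, V, Z) contributes 8 new; branch {V=1, X=0} (W, Y, Z) contributes 4 new; branch {X=0, Z=0} (W, Y, V) contributes 2 new; branch {W=1, X=0} (Y, V, Z) contributes 0 new. Total: 14.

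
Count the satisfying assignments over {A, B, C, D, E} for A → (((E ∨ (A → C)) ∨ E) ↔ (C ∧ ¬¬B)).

24

Initial set: {T (A → (((E ∨ (A → C)) ∨ E) ↔ (C ∧ ¬¬B)))}.
T (A → (((E ∨ (A → C)) ∨ E) ↔ (C ∧ ¬¬B))): β-rule — branch into F A  //  T (((E ∨ (A → C)) ∨ E) ↔ (C ∧ ¬¬B)).
  branch 1 (add F A):
    ○ open, literals {A=F}.
  branch 2 (add T (((E ∨ (A → C)) ∨ E) ↔ (C ∧ ¬¬B))):
    T (((E ∨ (A → C)) ∨ E) ↔ (C ∧ ¬¬B)): β-rule — branch into T ((E ∨ (A → C)) ∨ E), T (C ∧ ¬¬B)  //  F ((E ∨ (A → C)) ∨ E), F (C ∧ ¬¬B).
      branch 2.1 (add T ((E ∨ (A → C)) ∨ E), T (C ∧ ¬¬B)):
        T (C ∧ ¬¬B): α-rule — add T C, T ¬¬B.
        T ¬¬B: drop double negation, giving T B.
        T ((E ∨ (A → C)) ∨ E): β-rule — branch into T (E ∨ (A → C))  //  T E.
          branch 2.1.1 (add T (E ∨ (A → C))):
            T (E ∨ (A → C)): β-rule — branch into T E  //  T (A → C).
              branch 2.1.1.1 (add T E):
                ○ open, literals {B=T, C=T, E=T}.
              branch 2.1.1.2 (add T (A → C)):
                T (A → C): β-rule — branch into F A  //  T C.
                  branch 2.1.1.2.1 (add F A):
                    ○ open, literals {A=F, B=T, C=T}.
                  branch 2.1.1.2.2 (add T C):
                    ○ open, literals {B=T, C=T}.
          branch 2.1.2 (add T E):
            ○ open, literals {B=T, C=T, E=T}.
      branch 2.2 (add F ((E ∨ (A → C)) ∨ E), F (C ∧ ¬¬B)):
        F ((E ∨ (A → C)) ∨ E): α-rule — add F (E ∨ (A → C)), F E.
        F (E ∨ (A → C)): α-rule — add F E, F (A → C).
        F (A → C): α-rule — add T A, F C.
        F (C ∧ ¬¬B): β-rule — branch into F C  //  F ¬¬B.
          branch 2.2.1 (add F C):
            ○ open, literals {A=T, C=F, E=F}.
          branch 2.2.2 (add F ¬¬B):
            F ¬¬B: drop double negation, giving F B.
            ○ open, literals {A=T, B=F, C=F, E=F}.
0 branches closed, 7 open.
Each open branch fixes some atoms; the unmentioned ones are free. Counting distinct full assignments: branch {A=F} (B, C, D, E) contributes 16 new; branch {B=T, C=T, E=T} (A, D) contributes 2 new; branch {A=F, B=T, C=T} (D, E) contributes 0 new; branch {B=T, C=T} (A, D, E) contributes 2 new; branch {B=T, C=T, E=T} (A, D) contributes 0 new; branch {A=T, C=F, E=F} (B, D) contributes 4 new; branch {A=T, B=F, C=F, E=F} (D) contributes 0 new. Total: 24.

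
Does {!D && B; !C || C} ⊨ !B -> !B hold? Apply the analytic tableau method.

Yes

Initial set: {T (!D && B); T (!C || C); F (!B -> !B)}.
T (!D && B): α-rule — add T !D, T B.
F (!B -> !B): α-rule — add T !B, F !B.
× closes — contains both B and !B.
All 1 branch closes.
Every branch closed, so the premises entail the conclusion.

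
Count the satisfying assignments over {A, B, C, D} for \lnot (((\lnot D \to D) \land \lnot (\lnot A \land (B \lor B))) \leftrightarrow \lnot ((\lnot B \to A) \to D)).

12

Initial set: {\lnot (((\lnot D \to D) \land \lnot (\lnot A \land (B \lor B))) \leftrightarrow \lnot ((\lnot B \to A) \to D))}.
\lnot (((\lnot D \to D) \land \lnot (\lnot A \land (B \lor B))) \leftrightarrow \lnot ((\lnot B \to A) \to D)): β-rule — branch into ((\lnot D \to D) \land \lnot (\lnot A \land (B \lor B))), \lnot \lnot ((\lnot B \to A) \to D)  //  \lnot ((\lnot D \to D) \land \lnot (\lnot A \land (B \lor B))), \lnot ((\lnot B \to A) \to D).
  branch 1 (add ((\lnot D \to D) \land \lnot (\lnot A \land (B \lor B))), \lnot \lnot ((\lnot B \to A) \to D)):
    ((\lnot D \to D) \land \lnot (\lnot A \land (B \lor B))): α-rule — add (\lnot D \to D), \lnot (\lnot A \land (B \lor B)).
    \lnot \lnot ((\lnot B \to A) \to D): β-rule — branch into \lnot (\lnot B \to A)  //  D.
      branch 1.1 (add \lnot (\lnot B \to A)):
        \lnot (\lnot B \to A): α-rule — add \lnot B, \lnot A.
        (\lnot D \to D): β-rule — branch into \lnot \lnot D  //  D.
          branch 1.1.1 (add \lnot \lnot D):
            \lnot (\lnot A \land (B \lor B)): β-rule — branch into \lnot \lnot A  //  \lnot (B \lor B).
              branch 1.1.1.1 (add \lnot \lnot A):
                × closes — contains both A and \lnot A.
              branch 1.1.1.2 (add \lnot (B \lor B)):
                \lnot (B \lor B): α-rule — add \lnot B, \lnot B.
                ○ open, literals {A=0, B=0, D=1}.
          branch 1.1.2 (add D):
            \lnot (\lnot A \land (B \lor B)): β-rule — branch into \lnot \lnot A  //  \lnot (B \lor B).
              branch 1.1.2.1 (add \lnot \lnot A):
                × closes — contains both A and \lnot A.
              branch 1.1.2.2 (add \lnot (B \lor B)):
                \lnot (B \lor B): α-rule — add \lnot B, \lnot B.
                ○ open, literals {A=0, B=0, D=1}.
      branch 1.2 (add D):
        (\lnot D \to D): β-rule — branch into \lnot \lnot D  //  D.
          branch 1.2.1 (add \lnot \lnot D):
            \lnot (\lnot A \land (B \lor B)): β-rule — branch into \lnot \lnot A  //  \lnot (B \lor B).
              branch 1.2.1.1 (add \lnot \lnot A):
                ○ open, literals {A=1, D=1}.
              branch 1.2.1.2 (add \lnot (B \lor B)):
                \lnot (B \lor B): α-rule — add \lnot B, \lnot B.
                ○ open, literals {B=0, D=1}.
          branch 1.2.2 (add D):
            \lnot (\lnot A \land (B \lor B)): β-rule — branch into \lnot \lnot A  //  \lnot (B \lor B).
              branch 1.2.2.1 (add \lnot \lnot A):
                ○ open, literals {A=1, D=1}.
              branch 1.2.2.2 (add \lnot (B \lor B)):
                \lnot (B \lor B): α-rule — add \lnot B, \lnot B.
                ○ open, literals {B=0, D=1}.
  branch 2 (add \lnot ((\lnot D \to D) \land \lnot (\lnot A \land (B \lor B))), \lnot ((\lnot B \to A) \to D)):
    \lnot ((\lnot B \to A) \to D): α-rule — add (\lnot B \to A), \lnot D.
    \lnot ((\lnot D \to D) \land \lnot (\lnot A \land (B \lor B))): β-rule — branch into \lnot (\lnot D \to D)  //  \lnot \lnot (\lnot A \land (B \lor B)).
      branch 2.1 (add \lnot (\lnot D \to D)):
        \lnot (\lnot D \to D): α-rule — add \lnot D, \lnot D.
        (\lnot B \to A): β-rule — branch into \lnot \lnot B  //  A.
          branch 2.1.1 (add \lnot \lnot B):
            ○ open, literals {B=1, D=0}.
          branch 2.1.2 (add A):
            ○ open, literals {A=1, D=0}.
      branch 2.2 (add \lnot \lnot (\lnot A \land (B \lor B))):
        \lnot \lnot (\lnot A \land (B \lor B)): α-rule — add \lnot A, (B \lor B).
        (\lnot B \to A): β-rule — branch into \lnot \lnot B  //  A.
          branch 2.2.1 (add \lnot \lnot B):
            (B \lor B): β-rule — branch into B  //  B.
              branch 2.2.1.1 (add B):
                ○ open, literals {A=0, B=1, D=0}.
              branch 2.2.1.2 (add B):
                ○ open, literals {A=0, B=1, D=0}.
          branch 2.2.2 (add A):
            × closes — contains both A and \lnot A.
3 branches closed, 10 open.
Each open branch fixes some atoms; the unmentioned ones are free. Counting distinct full assignments: branch {A=0, B=0, D=1} (C) contributes 2 new; branch {A=0, B=0, D=1} (C) contributes 0 new; branch {A=1, D=1} (B, C) contributes 4 new; branch {B=0, D=1} (A, C) contributes 0 new; branch {A=1, D=1} (B, C) contributes 0 new; branch {B=0, D=1} (A, C) contributes 0 new; branch {B=1, D=0} (A, C) contributes 4 new; branch {A=1, D=0} (B, C) contributes 2 new; branch {A=0, B=1, D=0} (C) contributes 0 new; branch {A=0, B=1, D=0} (C) contributes 0 new. Total: 12.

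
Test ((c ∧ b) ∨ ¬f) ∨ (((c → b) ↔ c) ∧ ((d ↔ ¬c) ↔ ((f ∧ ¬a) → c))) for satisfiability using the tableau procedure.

Initial set: {(((c ∧ b) ∨ ¬f) ∨ (((c → b) ↔ c) ∧ ((d ↔ ¬c) ↔ ((f ∧ ¬a) → c))))}.
(((c ∧ b) ∨ ¬f) ∨ (((c → b) ↔ c) ∧ ((d ↔ ¬c) ↔ ((f ∧ ¬a) → c)))): β-rule — branch into ((c ∧ b) ∨ ¬f)  //  (((c → b) ↔ c) ∧ ((d ↔ ¬c) ↔ ((f ∧ ¬a) → c))).
  branch 1 (add ((c ∧ b) ∨ ¬f)):
    ((c ∧ b) ∨ ¬f): β-rule — branch into (c ∧ b)  //  ¬f.
      branch 1.1 (add (c ∧ b)):
        (c ∧ b): α-rule — add c, b.
        ○ open, literals {b=1, c=1}.
      branch 1.2 (add ¬f):
        ○ open, literals {f=0}.
  branch 2 (add (((c → b) ↔ c) ∧ ((d ↔ ¬c) ↔ ((f ∧ ¬a) → c)))):
    (((c → b) ↔ c) ∧ ((d ↔ ¬c) ↔ ((f ∧ ¬a) → c))): α-rule — add ((c → b) ↔ c), ((d ↔ ¬c) ↔ ((f ∧ ¬a) → c)).
    ((c → b) ↔ c): β-rule — branch into (c → b), c  //  ¬(c → b), ¬c.
      branch 2.1 (add (c → b), c):
        ((d ↔ ¬c) ↔ ((f ∧ ¬a) → c)): β-rule — branch into (d ↔ ¬c), ((f ∧ ¬a) → c)  //  ¬(d ↔ ¬c), ¬((f ∧ ¬a) → c).
          branch 2.1.1 (add (d ↔ ¬c), ((f ∧ ¬a) → c)):
            (c → b): β-rule — branch into ¬c  //  b.
              branch 2.1.1.1 (add ¬c):
                × closes — contains both c and ¬c.
              branch 2.1.1.2 (add b):
                (d ↔ ¬c): β-rule — branch into d, ¬c  //  ¬d, ¬¬c.
                  branch 2.1.1.2.1 (add d, ¬c):
                    × closes — contains both c and ¬c.
                  branch 2.1.1.2.2 (add ¬d, ¬¬c):
                    ((f ∧ ¬a) → c): β-rule — branch into ¬(f ∧ ¬a)  //  c.
                      branch 2.1.1.2.2.1 (add ¬(f ∧ ¬a)):
                        ¬(f ∧ ¬a): β-rule — branch into ¬f  //  ¬¬a.
                          branch 2.1.1.2.2.1.1 (add ¬f):
                            ○ open, literals {b=1, c=1, d=0, f=0}.
                          branch 2.1.1.2.2.1.2 (add ¬¬a):
                            ○ open, literals {a=1, b=1, c=1, d=0}.
                      branch 2.1.1.2.2.2 (add c):
                        ○ open, literals {b=1, c=1, d=0}.
          branch 2.1.2 (add ¬(d ↔ ¬c), ¬((f ∧ ¬a) → c)):
            ¬((f ∧ ¬a) → c): α-rule — add (f ∧ ¬a), ¬c.
            × closes — contains both c and ¬c.
      branch 2.2 (add ¬(c → b), ¬c):
        ¬(c → b): α-rule — add c, ¬b.
        × closes — contains both c and ¬c.
4 branches closed, 5 open.
An open branch gives a satisfying assignment: b=1, c=1.

Satisfiable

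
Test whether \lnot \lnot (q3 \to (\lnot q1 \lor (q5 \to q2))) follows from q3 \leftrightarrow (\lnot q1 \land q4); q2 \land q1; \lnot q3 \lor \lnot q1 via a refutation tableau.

Yes

Initial set: {T (q3 \leftrightarrow (\lnot q1 \land q4)); T (q2 \land q1); T (\lnot q3 \lor \lnot q1); F \lnot \lnot (q3 \to (\lnot q1 \lor (q5 \to q2)))}.
T (q2 \land q1): α-rule — add T q2, T q1.
F \lnot \lnot (q3 \to (\lnot q1 \lor (q5 \to q2))): drop double negation, giving F (q3 \to (\lnot q1 \lor (q5 \to q2))).
F (q3 \to (\lnot q1 \lor (q5 \to q2))): α-rule — add T q3, F (\lnot q1 \lor (q5 \to q2)).
F (\lnot q1 \lor (q5 \to q2)): α-rule — add F \lnot q1, F (q5 \to q2).
F (q5 \to q2): α-rule — add T q5, F q2.
× closes — contains both q2 and \lnot q2.
All 1 branch closes.
Every branch closed, so the premises entail the conclusion.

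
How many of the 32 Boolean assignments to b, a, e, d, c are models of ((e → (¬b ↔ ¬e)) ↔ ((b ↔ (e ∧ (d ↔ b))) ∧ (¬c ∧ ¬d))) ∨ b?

Initial set: {(((e → (¬b ↔ ¬e)) ↔ ((b ↔ (e ∧ (d ↔ b))) ∧ (¬c ∧ ¬d))) ∨ b)}.
(((e → (¬b ↔ ¬e)) ↔ ((b ↔ (e ∧ (d ↔ b))) ∧ (¬c ∧ ¬d))) ∨ b): β-rule — branch into ((e → (¬b ↔ ¬e)) ↔ ((b ↔ (e ∧ (d ↔ b))) ∧ (¬c ∧ ¬d)))  //  b.
  branch 1 (add ((e → (¬b ↔ ¬e)) ↔ ((b ↔ (e ∧ (d ↔ b))) ∧ (¬c ∧ ¬d)))):
    ((e → (¬b ↔ ¬e)) ↔ ((b ↔ (e ∧ (d ↔ b))) ∧ (¬c ∧ ¬d))): β-rule — branch into (e → (¬b ↔ ¬e)), ((b ↔ (e ∧ (d ↔ b))) ∧ (¬c ∧ ¬d))  //  ¬(e → (¬b ↔ ¬e)), ¬((b ↔ (e ∧ (d ↔ b))) ∧ (¬c ∧ ¬d)).
      branch 1.1 (add (e → (¬b ↔ ¬e)), ((b ↔ (e ∧ (d ↔ b))) ∧ (¬c ∧ ¬d))):
        ((b ↔ (e ∧ (d ↔ b))) ∧ (¬c ∧ ¬d)): α-rule — add (b ↔ (e ∧ (d ↔ b))), (¬c ∧ ¬d).
        (¬c ∧ ¬d): α-rule — add ¬c, ¬d.
        (e → (¬b ↔ ¬e)): β-rule — branch into ¬e  //  (¬b ↔ ¬e).
          branch 1.1.1 (add ¬e):
            (b ↔ (e ∧ (d ↔ b))): β-rule — branch into b, (e ∧ (d ↔ b))  //  ¬b, ¬(e ∧ (d ↔ b)).
              branch 1.1.1.1 (add b, (e ∧ (d ↔ b))):
                (e ∧ (d ↔ b)): α-rule — add e, (d ↔ b).
                × closes — contains both e and ¬e.
              branch 1.1.1.2 (add ¬b, ¬(e ∧ (d ↔ b))):
                ¬(e ∧ (d ↔ b)): β-rule — branch into ¬e  //  ¬(d ↔ b).
                  branch 1.1.1.2.1 (add ¬e):
                    ○ open, literals {b=false, c=false, d=false, e=false}.
                  branch 1.1.1.2.2 (add ¬(d ↔ b)):
                    ¬(d ↔ b): β-rule — branch into d, ¬b  //  ¬d, b.
                      branch 1.1.1.2.2.1 (add d, ¬b):
                        × closes — contains both d and ¬d.
                      branch 1.1.1.2.2.2 (add ¬d, b):
                        × closes — contains both b and ¬b.
          branch 1.1.2 (add (¬b ↔ ¬e)):
            (b ↔ (e ∧ (d ↔ b))): β-rule — branch into b, (e ∧ (d ↔ b))  //  ¬b, ¬(e ∧ (d ↔ b)).
              branch 1.1.2.1 (add b, (e ∧ (d ↔ b))):
                (e ∧ (d ↔ b)): α-rule — add e, (d ↔ b).
                (¬b ↔ ¬e): β-rule — branch into ¬b, ¬e  //  ¬¬b, ¬¬e.
                  branch 1.1.2.1.1 (add ¬b, ¬e):
                    × closes — contains both b and ¬b.
                  branch 1.1.2.1.2 (add ¬¬b, ¬¬e):
                    (d ↔ b): β-rule — branch into d, b  //  ¬d, ¬b.
                      branch 1.1.2.1.2.1 (add d, b):
                        × closes — contains both d and ¬d.
                      branch 1.1.2.1.2.2 (add ¬d, ¬b):
                        × closes — contains both b and ¬b.
              branch 1.1.2.2 (add ¬b, ¬(e ∧ (d ↔ b))):
                (¬b ↔ ¬e): β-rule — branch into ¬b, ¬e  //  ¬¬b, ¬¬e.
                  branch 1.1.2.2.1 (add ¬b, ¬e):
                    ¬(e ∧ (d ↔ b)): β-rule — branch into ¬e  //  ¬(d ↔ b).
                      branch 1.1.2.2.1.1 (add ¬e):
                        ○ open, literals {b=false, c=false, d=false, e=false}.
                      branch 1.1.2.2.1.2 (add ¬(d ↔ b)):
                        ¬(d ↔ b): β-rule — branch into d, ¬b  //  ¬d, b.
                          branch 1.1.2.2.1.2.1 (add d, ¬b):
                            × closes — contains both d and ¬d.
                          branch 1.1.2.2.1.2.2 (add ¬d, b):
                            × closes — contains both b and ¬b.
                  branch 1.1.2.2.2 (add ¬¬b, ¬¬e):
                    × closes — contains both b and ¬b.
      branch 1.2 (add ¬(e → (¬b ↔ ¬e)), ¬((b ↔ (e ∧ (d ↔ b))) ∧ (¬c ∧ ¬d))):
        ¬(e → (¬b ↔ ¬e)): α-rule — add e, ¬(¬b ↔ ¬e).
        ¬((b ↔ (e ∧ (d ↔ b))) ∧ (¬c ∧ ¬d)): β-rule — branch into ¬(b ↔ (e ∧ (d ↔ b)))  //  ¬(¬c ∧ ¬d).
          branch 1.2.1 (add ¬(b ↔ (e ∧ (d ↔ b)))):
            ¬(¬b ↔ ¬e): β-rule — branch into ¬b, ¬¬e  //  ¬¬b, ¬e.
              branch 1.2.1.1 (add ¬b, ¬¬e):
                ¬(b ↔ (e ∧ (d ↔ b))): β-rule — branch into b, ¬(e ∧ (d ↔ b))  //  ¬b, (e ∧ (d ↔ b)).
                  branch 1.2.1.1.1 (add b, ¬(e ∧ (d ↔ b))):
                    × closes — contains both b and ¬b.
                  branch 1.2.1.1.2 (add ¬b, (e ∧ (d ↔ b))):
                    (e ∧ (d ↔ b)): α-rule — add e, (d ↔ b).
                    (d ↔ b): β-rule — branch into d, b  //  ¬d, ¬b.
                      branch 1.2.1.1.2.1 (add d, b):
                        × closes — contains both b and ¬b.
                      branch 1.2.1.1.2.2 (add ¬d, ¬b):
                        ○ open, literals {b=false, d=false, e=true}.
              branch 1.2.1.2 (add ¬¬b, ¬e):
                × closes — contains both e and ¬e.
          branch 1.2.2 (add ¬(¬c ∧ ¬d)):
            ¬(¬b ↔ ¬e): β-rule — branch into ¬b, ¬¬e  //  ¬¬b, ¬e.
              branch 1.2.2.1 (add ¬b, ¬¬e):
                ¬(¬c ∧ ¬d): β-rule — branch into ¬¬c  //  ¬¬d.
                  branch 1.2.2.1.1 (add ¬¬c):
                    ○ open, literals {b=false, c=true, e=true}.
                  branch 1.2.2.1.2 (add ¬¬d):
                    ○ open, literals {b=false, d=true, e=true}.
              branch 1.2.2.2 (add ¬¬b, ¬e):
                × closes — contains both e and ¬e.
  branch 2 (add b):
    ○ open, literals {b=true}.
13 branches closed, 6 open.
Each open branch fixes some atoms; the unmentioned ones are free. Counting distinct full assignments: branch {b=false, c=false, d=false, e=false} (a) contributes 2 new; branch {b=false, c=false, d=false, e=false} (a) contributes 0 new; branch {b=false, d=false, e=true} (a, c) contributes 4 new; branch {b=false, c=true, e=true} (a, d) contributes 2 new; branch {b=false, d=true, e=true} (a, c) contributes 2 new; branch {b=true} (a, e, d, c) contributes 16 new. Total: 26.

26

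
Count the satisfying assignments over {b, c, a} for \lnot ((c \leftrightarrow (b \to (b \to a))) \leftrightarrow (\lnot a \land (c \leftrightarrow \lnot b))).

Initial set: {T \lnot ((c \leftrightarrow (b \to (b \to a))) \leftrightarrow (\lnot a \land (c \leftrightarrow \lnot b)))}.
T \lnot ((c \leftrightarrow (b \to (b \to a))) \leftrightarrow (\lnot a \land (c \leftrightarrow \lnot b))): β-rule — branch into T (c \leftrightarrow (b \to (b \to a))), F (\lnot a \land (c \leftrightarrow \lnot b))  //  F (c \leftrightarrow (b \to (b \to a))), T (\lnot a \land (c \leftrightarrow \lnot b)).
  branch 1 (add T (c \leftrightarrow (b \to (b \to a))), F (\lnot a \land (c \leftrightarrow \lnot b))):
    T (c \leftrightarrow (b \to (b \to a))): β-rule — branch into T c, T (b \to (b \to a))  //  F c, F (b \to (b \to a)).
      branch 1.1 (add T c, T (b \to (b \to a))):
        F (\lnot a \land (c \leftrightarrow \lnot b)): β-rule — branch into F \lnot a  //  F (c \leftrightarrow \lnot b).
          branch 1.1.1 (add F \lnot a):
            T (b \to (b \to a)): β-rule — branch into F b  //  T (b \to a).
              branch 1.1.1.1 (add F b):
                ○ open, literals {a=true, b=false, c=true}.
              branch 1.1.1.2 (add T (b \to a)):
                T (b \to a): β-rule — branch into F b  //  T a.
                  branch 1.1.1.2.1 (add F b):
                    ○ open, literals {a=true, b=false, c=true}.
                  branch 1.1.1.2.2 (add T a):
                    ○ open, literals {a=true, c=true}.
          branch 1.1.2 (add F (c \leftrightarrow \lnot b)):
            T (b \to (b \to a)): β-rule — branch into F b  //  T (b \to a).
              branch 1.1.2.1 (add F b):
                F (c \leftrightarrow \lnot b): β-rule — branch into T c, F \lnot b  //  F c, T \lnot b.
                  branch 1.1.2.1.1 (add T c, F \lnot b):
                    × closes — contains both b and \lnot b.
                  branch 1.1.2.1.2 (add F c, T \lnot b):
                    × closes — contains both c and \lnot c.
              branch 1.1.2.2 (add T (b \to a)):
                F (c \leftrightarrow \lnot b): β-rule — branch into T c, F \lnot b  //  F c, T \lnot b.
                  branch 1.1.2.2.1 (add T c, F \lnot b):
                    T (b \to a): β-rule — branch into F b  //  T a.
                      branch 1.1.2.2.1.1 (add F b):
                        × closes — contains both b and \lnot b.
                      branch 1.1.2.2.1.2 (add T a):
                        ○ open, literals {a=true, b=true, c=true}.
                  branch 1.1.2.2.2 (add F c, T \lnot b):
                    × closes — contains both c and \lnot c.
      branch 1.2 (add F c, F (b \to (b \to a))):
        F (b \to (b \to a)): α-rule — add T b, F (b \to a).
        F (b \to a): α-rule — add T b, F a.
        F (\lnot a \land (c \leftrightarrow \lnot b)): β-rule — branch into F \lnot a  //  F (c \leftrightarrow \lnot b).
          branch 1.2.1 (add F \lnot a):
            × closes — contains both a and \lnot a.
          branch 1.2.2 (add F (c \leftrightarrow \lnot b)):
            F (c \leftrightarrow \lnot b): β-rule — branch into T c, F \lnot b  //  F c, T \lnot b.
              branch 1.2.2.1 (add T c, F \lnot b):
                × closes — contains both c and \lnot c.
              branch 1.2.2.2 (add F c, T \lnot b):
                × closes — contains both b and \lnot b.
  branch 2 (add F (c \leftrightarrow (b \to (b \to a))), T (\lnot a \land (c \leftrightarrow \lnot b))):
    T (\lnot a \land (c \leftrightarrow \lnot b)): α-rule — add T \lnot a, T (c \leftrightarrow \lnot b).
    F (c \leftrightarrow (b \to (b \to a))): β-rule — branch into T c, F (b \to (b \to a))  //  F c, T (b \to (b \to a)).
      branch 2.1 (add T c, F (b \to (b \to a))):
        F (b \to (b \to a)): α-rule — add T b, F (b \to a).
        F (b \to a): α-rule — add T b, F a.
        T (c \leftrightarrow \lnot b): β-rule — branch into T c, T \lnot b  //  F c, F \lnot b.
          branch 2.1.1 (add T c, T \lnot b):
            × closes — contains both b and \lnot b.
          branch 2.1.2 (add F c, F \lnot b):
            × closes — contains both c and \lnot c.
      branch 2.2 (add F c, T (b \to (b \to a))):
        T (c \leftrightarrow \lnot b): β-rule — branch into T c, T \lnot b  //  F c, F \lnot b.
          branch 2.2.1 (add T c, T \lnot b):
            × closes — contains both c and \lnot c.
          branch 2.2.2 (add F c, F \lnot b):
            T (b \to (b \to a)): β-rule — branch into F b  //  T (b \to a).
              branch 2.2.2.1 (add F b):
                × closes — contains both b and \lnot b.
              branch 2.2.2.2 (add T (b \to a)):
                T (b \to a): β-rule — branch into F b  //  T a.
                  branch 2.2.2.2.1 (add F b):
                    × closes — contains both b and \lnot b.
                  branch 2.2.2.2.2 (add T a):
                    × closes — contains both a and \lnot a.
13 branches closed, 4 open.
Each open branch fixes some atoms; the unmentioned ones are free. Counting distinct full assignments: branch {a=true, b=false, c=true} (none free) contributes 1 new; branch {a=true, b=false, c=true} (none free) contributes 0 new; branch {a=true, c=true} (b) contributes 1 new; branch {a=true, b=true, c=true} (none free) contributes 0 new. Total: 2.

2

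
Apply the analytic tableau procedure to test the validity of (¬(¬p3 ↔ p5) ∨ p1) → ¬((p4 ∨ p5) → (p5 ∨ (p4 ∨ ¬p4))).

Assume the negation and expand:
Initial set: {¬((¬(¬p3 ↔ p5) ∨ p1) → ¬((p4 ∨ p5) → (p5 ∨ (p4 ∨ ¬p4))))}.
¬((¬(¬p3 ↔ p5) ∨ p1) → ¬((p4 ∨ p5) → (p5 ∨ (p4 ∨ ¬p4)))): α-rule — add (¬(¬p3 ↔ p5) ∨ p1), ¬¬((p4 ∨ p5) → (p5 ∨ (p4 ∨ ¬p4))).
(¬(¬p3 ↔ p5) ∨ p1): β-rule — branch into ¬(¬p3 ↔ p5)  //  p1.
  branch 1 (add ¬(¬p3 ↔ p5)):
    ¬¬((p4 ∨ p5) → (p5 ∨ (p4 ∨ ¬p4))): β-rule — branch into ¬(p4 ∨ p5)  //  (p5 ∨ (p4 ∨ ¬p4)).
      branch 1.1 (add ¬(p4 ∨ p5)):
        ¬(p4 ∨ p5): α-rule — add ¬p4, ¬p5.
        ¬(¬p3 ↔ p5): β-rule — branch into ¬p3, ¬p5  //  ¬¬p3, p5.
          branch 1.1.1 (add ¬p3, ¬p5):
            ○ open, literals {p3=0, p4=0, p5=0}.
          branch 1.1.2 (add ¬¬p3, p5):
            × closes — contains both p5 and ¬p5.
      branch 1.2 (add (p5 ∨ (p4 ∨ ¬p4))):
        ¬(¬p3 ↔ p5): β-rule — branch into ¬p3, ¬p5  //  ¬¬p3, p5.
          branch 1.2.1 (add ¬p3, ¬p5):
            (p5 ∨ (p4 ∨ ¬p4)): β-rule — branch into p5  //  (p4 ∨ ¬p4).
              branch 1.2.1.1 (add p5):
                × closes — contains both p5 and ¬p5.
              branch 1.2.1.2 (add (p4 ∨ ¬p4)):
                (p4 ∨ ¬p4): β-rule — branch into p4  //  ¬p4.
                  branch 1.2.1.2.1 (add p4):
                    ○ open, literals {p3=0, p4=1, p5=0}.
                  branch 1.2.1.2.2 (add ¬p4):
                    ○ open, literals {p3=0, p4=0, p5=0}.
          branch 1.2.2 (add ¬¬p3, p5):
            (p5 ∨ (p4 ∨ ¬p4)): β-rule — branch into p5  //  (p4 ∨ ¬p4).
              branch 1.2.2.1 (add p5):
                ○ open, literals {p3=1, p5=1}.
              branch 1.2.2.2 (add (p4 ∨ ¬p4)):
                (p4 ∨ ¬p4): β-rule — branch into p4  //  ¬p4.
                  branch 1.2.2.2.1 (add p4):
                    ○ open, literals {p3=1, p4=1, p5=1}.
                  branch 1.2.2.2.2 (add ¬p4):
                    ○ open, literals {p3=1, p4=0, p5=1}.
  branch 2 (add p1):
    ¬¬((p4 ∨ p5) → (p5 ∨ (p4 ∨ ¬p4))): β-rule — branch into ¬(p4 ∨ p5)  //  (p5 ∨ (p4 ∨ ¬p4)).
      branch 2.1 (add ¬(p4 ∨ p5)):
        ¬(p4 ∨ p5): α-rule — add ¬p4, ¬p5.
        ○ open, literals {p1=1, p4=0, p5=0}.
      branch 2.2 (add (p5 ∨ (p4 ∨ ¬p4))):
        (p5 ∨ (p4 ∨ ¬p4)): β-rule — branch into p5  //  (p4 ∨ ¬p4).
          branch 2.2.1 (add p5):
            ○ open, literals {p1=1, p5=1}.
          branch 2.2.2 (add (p4 ∨ ¬p4)):
            (p4 ∨ ¬p4): β-rule — branch into p4  //  ¬p4.
              branch 2.2.2.1 (add p4):
                ○ open, literals {p1=1, p4=1}.
              branch 2.2.2.2 (add ¬p4):
                ○ open, literals {p1=1, p4=0}.
2 branches closed, 10 open.
An open branch gives a countermodel: p3=0, p4=0, p5=0 (unmentioned atoms arbitrary); under it the original formula is false.

Not valid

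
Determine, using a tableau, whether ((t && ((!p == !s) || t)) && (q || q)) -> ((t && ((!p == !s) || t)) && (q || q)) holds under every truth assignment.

Valid

Assume the negation and expand:
Initial set: {F (((t && ((!p == !s) || t)) && (q || q)) -> ((t && ((!p == !s) || t)) && (q || q)))}.
F (((t && ((!p == !s) || t)) && (q || q)) -> ((t && ((!p == !s) || t)) && (q || q))): α-rule — add T ((t && ((!p == !s) || t)) && (q || q)), F ((t && ((!p == !s) || t)) && (q || q)).
T ((t && ((!p == !s) || t)) && (q || q)): α-rule — add T (t && ((!p == !s) || t)), T (q || q).
T (t && ((!p == !s) || t)): α-rule — add T t, T ((!p == !s) || t).
F ((t && ((!p == !s) || t)) && (q || q)): β-rule — branch into F (t && ((!p == !s) || t))  //  F (q || q).
  branch 1 (add F (t && ((!p == !s) || t))):
    T (q || q): β-rule — branch into T q  //  T q.
      branch 1.1 (add T q):
        T ((!p == !s) || t): β-rule — branch into T (!p == !s)  //  T t.
          branch 1.1.1 (add T (!p == !s)):
            F (t && ((!p == !s) || t)): β-rule — branch into F t  //  F ((!p == !s) || t).
              branch 1.1.1.1 (add F t):
                × closes — contains both t and !t.
              branch 1.1.1.2 (add F ((!p == !s) || t)):
                F ((!p == !s) || t): α-rule — add F (!p == !s), F t.
                × closes — contains both t and !t.
          branch 1.1.2 (add T t):
            F (t && ((!p == !s) || t)): β-rule — branch into F t  //  F ((!p == !s) || t).
              branch 1.1.2.1 (add F t):
                × closes — contains both t and !t.
              branch 1.1.2.2 (add F ((!p == !s) || t)):
                F ((!p == !s) || t): α-rule — add F (!p == !s), F t.
                × closes — contains both t and !t.
      branch 1.2 (add T q):
        T ((!p == !s) || t): β-rule — branch into T (!p == !s)  //  T t.
          branch 1.2.1 (add T (!p == !s)):
            F (t && ((!p == !s) || t)): β-rule — branch into F t  //  F ((!p == !s) || t).
              branch 1.2.1.1 (add F t):
                × closes — contains both t and !t.
              branch 1.2.1.2 (add F ((!p == !s) || t)):
                F ((!p == !s) || t): α-rule — add F (!p == !s), F t.
                × closes — contains both t and !t.
          branch 1.2.2 (add T t):
            F (t && ((!p == !s) || t)): β-rule — branch into F t  //  F ((!p == !s) || t).
              branch 1.2.2.1 (add F t):
                × closes — contains both t and !t.
              branch 1.2.2.2 (add F ((!p == !s) || t)):
                F ((!p == !s) || t): α-rule — add F (!p == !s), F t.
                × closes — contains both t and !t.
  branch 2 (add F (q || q)):
    F (q || q): α-rule — add F q, F q.
    T (q || q): β-rule — branch into T q  //  T q.
      branch 2.1 (add T q):
        × closes — contains both q and !q.
      branch 2.2 (add T q):
        × closes — contains both q and !q.
All 10 branches close.
Every branch closed, so the negation is unsatisfiable and the formula is valid.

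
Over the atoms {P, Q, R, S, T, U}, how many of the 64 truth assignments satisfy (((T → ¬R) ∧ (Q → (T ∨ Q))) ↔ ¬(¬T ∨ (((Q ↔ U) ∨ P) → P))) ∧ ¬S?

Initial set: {((((T → ¬R) ∧ (Q → (T ∨ Q))) ↔ ¬(¬T ∨ (((Q ↔ U) ∨ P) → P))) ∧ ¬S)}.
((((T → ¬R) ∧ (Q → (T ∨ Q))) ↔ ¬(¬T ∨ (((Q ↔ U) ∨ P) → P))) ∧ ¬S): α-rule — add (((T → ¬R) ∧ (Q → (T ∨ Q))) ↔ ¬(¬T ∨ (((Q ↔ U) ∨ P) → P))), ¬S.
(((T → ¬R) ∧ (Q → (T ∨ Q))) ↔ ¬(¬T ∨ (((Q ↔ U) ∨ P) → P))): β-rule — branch into ((T → ¬R) ∧ (Q → (T ∨ Q))), ¬(¬T ∨ (((Q ↔ U) ∨ P) → P))  //  ¬((T → ¬R) ∧ (Q → (T ∨ Q))), ¬¬(¬T ∨ (((Q ↔ U) ∨ P) → P)).
  branch 1 (add ((T → ¬R) ∧ (Q → (T ∨ Q))), ¬(¬T ∨ (((Q ↔ U) ∨ P) → P))):
    ((T → ¬R) ∧ (Q → (T ∨ Q))): α-rule — add (T → ¬R), (Q → (T ∨ Q)).
    ¬(¬T ∨ (((Q ↔ U) ∨ P) → P)): α-rule — add ¬¬T, ¬(((Q ↔ U) ∨ P) → P).
    ¬(((Q ↔ U) ∨ P) → P): α-rule — add ((Q ↔ U) ∨ P), ¬P.
    (T → ¬R): β-rule — branch into ¬T  //  ¬R.
      branch 1.1 (add ¬T):
        × closes — contains both T and ¬T.
      branch 1.2 (add ¬R):
        (Q → (T ∨ Q)): β-rule — branch into ¬Q  //  (T ∨ Q).
          branch 1.2.1 (add ¬Q):
            ((Q ↔ U) ∨ P): β-rule — branch into (Q ↔ U)  //  P.
              branch 1.2.1.1 (add (Q ↔ U)):
                (Q ↔ U): β-rule — branch into Q, U  //  ¬Q, ¬U.
                  branch 1.2.1.1.1 (add Q, U):
                    × closes — contains both Q and ¬Q.
                  branch 1.2.1.1.2 (add ¬Q, ¬U):
                    ○ open, literals {P=F, Q=F, R=F, S=F, T=T, U=F}.
              branch 1.2.1.2 (add P):
                × closes — contains both P and ¬P.
          branch 1.2.2 (add (T ∨ Q)):
            ((Q ↔ U) ∨ P): β-rule — branch into (Q ↔ U)  //  P.
              branch 1.2.2.1 (add (Q ↔ U)):
                (T ∨ Q): β-rule — branch into T  //  Q.
                  branch 1.2.2.1.1 (add T):
                    (Q ↔ U): β-rule — branch into Q, U  //  ¬Q, ¬U.
                      branch 1.2.2.1.1.1 (add Q, U):
                        ○ open, literals {P=F, Q=T, R=F, S=F, T=T, U=T}.
                      branch 1.2.2.1.1.2 (add ¬Q, ¬U):
                        ○ open, literals {P=F, Q=F, R=F, S=F, T=T, U=F}.
                  branch 1.2.2.1.2 (add Q):
                    (Q ↔ U): β-rule — branch into Q, U  //  ¬Q, ¬U.
                      branch 1.2.2.1.2.1 (add Q, U):
                        ○ open, literals {P=F, Q=T, R=F, S=F, T=T, U=T}.
                      branch 1.2.2.1.2.2 (add ¬Q, ¬U):
                        × closes — contains both Q and ¬Q.
              branch 1.2.2.2 (add P):
                × closes — contains both P and ¬P.
  branch 2 (add ¬((T → ¬R) ∧ (Q → (T ∨ Q))), ¬¬(¬T ∨ (((Q ↔ U) ∨ P) → P))):
    ¬((T → ¬R) ∧ (Q → (T ∨ Q))): β-rule — branch into ¬(T → ¬R)  //  ¬(Q → (T ∨ Q)).
      branch 2.1 (add ¬(T → ¬R)):
        ¬(T → ¬R): α-rule — add T, ¬¬R.
        ¬¬(¬T ∨ (((Q ↔ U) ∨ P) → P)): β-rule — branch into ¬T  //  (((Q ↔ U) ∨ P) → P).
          branch 2.1.1 (add ¬T):
            × closes — contains both T and ¬T.
          branch 2.1.2 (add (((Q ↔ U) ∨ P) → P)):
            (((Q ↔ U) ∨ P) → P): β-rule — branch into ¬((Q ↔ U) ∨ P)  //  P.
              branch 2.1.2.1 (add ¬((Q ↔ U) ∨ P)):
                ¬((Q ↔ U) ∨ P): α-rule — add ¬(Q ↔ U), ¬P.
                ¬(Q ↔ U): β-rule — branch into Q, ¬U  //  ¬Q, U.
                  branch 2.1.2.1.1 (add Q, ¬U):
                    ○ open, literals {P=F, Q=T, R=T, S=F, T=T, U=F}.
                  branch 2.1.2.1.2 (add ¬Q, U):
                    ○ open, literals {P=F, Q=F, R=T, S=F, T=T, U=T}.
              branch 2.1.2.2 (add P):
                ○ open, literals {P=T, R=T, S=F, T=T}.
      branch 2.2 (add ¬(Q → (T ∨ Q))):
        ¬(Q → (T ∨ Q)): α-rule — add Q, ¬(T ∨ Q).
        ¬(T ∨ Q): α-rule — add ¬T, ¬Q.
        × closes — contains both Q and ¬Q.
7 branches closed, 7 open.
Each open branch fixes some atoms; the unmentioned ones are free. Counting distinct full assignments: branch {P=F, Q=F, R=F, S=F, T=T, U=F} (none free) contributes 1 new; branch {P=F, Q=T, R=F, S=F, T=T, U=T} (none free) contributes 1 new; branch {P=F, Q=F, R=F, S=F, T=T, U=F} (none free) contributes 0 new; branch {P=F, Q=T, R=F, S=F, T=T, U=T} (none free) contributes 0 new; branch {P=F, Q=T, R=T, S=F, T=T, U=F} (none free) contributes 1 new; branch {P=F, Q=F, R=T, S=F, T=T, U=T} (none free) contributes 1 new; branch {P=T, R=T, S=F, T=T} (Q, U) contributes 4 new. Total: 8.

8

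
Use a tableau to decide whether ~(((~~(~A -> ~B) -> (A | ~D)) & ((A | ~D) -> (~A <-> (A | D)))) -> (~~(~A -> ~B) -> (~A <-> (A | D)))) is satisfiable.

Unsatisfiable

Initial set: {~(((~~(~A -> ~B) -> (A | ~D)) & ((A | ~D) -> (~A <-> (A | D)))) -> (~~(~A -> ~B) -> (~A <-> (A | D))))}.
~(((~~(~A -> ~B) -> (A | ~D)) & ((A | ~D) -> (~A <-> (A | D)))) -> (~~(~A -> ~B) -> (~A <-> (A | D)))): α-rule — add ((~~(~A -> ~B) -> (A | ~D)) & ((A | ~D) -> (~A <-> (A | D)))), ~(~~(~A -> ~B) -> (~A <-> (A | D))).
((~~(~A -> ~B) -> (A | ~D)) & ((A | ~D) -> (~A <-> (A | D)))): α-rule — add (~~(~A -> ~B) -> (A | ~D)), ((A | ~D) -> (~A <-> (A | D))).
~(~~(~A -> ~B) -> (~A <-> (A | D))): α-rule — add ~~(~A -> ~B), ~(~A <-> (A | D)).
~~(~A -> ~B): drop double negation, giving (~A -> ~B).
(~~(~A -> ~B) -> (A | ~D)): β-rule — branch into ~~~(~A -> ~B)  //  (A | ~D).
  branch 1 (add ~~~(~A -> ~B)):
    ~~~(~A -> ~B): drop double negation, giving ~(~A -> ~B).
    ~(~A -> ~B): α-rule — add ~A, ~~B.
    ((A | ~D) -> (~A <-> (A | D))): β-rule — branch into ~(A | ~D)  //  (~A <-> (A | D)).
      branch 1.1 (add ~(A | ~D)):
        ~(A | ~D): α-rule — add ~A, ~~D.
        ~(~A <-> (A | D)): β-rule — branch into ~A, ~(A | D)  //  ~~A, (A | D).
          branch 1.1.1 (add ~A, ~(A | D)):
            ~(A | D): α-rule — add ~A, ~D.
            × closes — contains both D and ~D.
          branch 1.1.2 (add ~~A, (A | D)):
            × closes — contains both A and ~A.
      branch 1.2 (add (~A <-> (A | D))):
        ~(~A <-> (A | D)): β-rule — branch into ~A, ~(A | D)  //  ~~A, (A | D).
          branch 1.2.1 (add ~A, ~(A | D)):
            ~(A | D): α-rule — add ~A, ~D.
            (~A -> ~B): β-rule — branch into ~~A  //  ~B.
              branch 1.2.1.1 (add ~~A):
                × closes — contains both A and ~A.
              branch 1.2.1.2 (add ~B):
                × closes — contains both B and ~B.
          branch 1.2.2 (add ~~A, (A | D)):
            × closes — contains both A and ~A.
  branch 2 (add (A | ~D)):
    ((A | ~D) -> (~A <-> (A | D))): β-rule — branch into ~(A | ~D)  //  (~A <-> (A | D)).
      branch 2.1 (add ~(A | ~D)):
        ~(A | ~D): α-rule — add ~A, ~~D.
        ~(~A <-> (A | D)): β-rule — branch into ~A, ~(A | D)  //  ~~A, (A | D).
          branch 2.1.1 (add ~A, ~(A | D)):
            ~(A | D): α-rule — add ~A, ~D.
            × closes — contains both D and ~D.
          branch 2.1.2 (add ~~A, (A | D)):
            × closes — contains both A and ~A.
      branch 2.2 (add (~A <-> (A | D))):
        ~(~A <-> (A | D)): β-rule — branch into ~A, ~(A | D)  //  ~~A, (A | D).
          branch 2.2.1 (add ~A, ~(A | D)):
            ~(A | D): α-rule — add ~A, ~D.
            (~A -> ~B): β-rule — branch into ~~A  //  ~B.
              branch 2.2.1.1 (add ~~A):
                × closes — contains both A and ~A.
              branch 2.2.1.2 (add ~B):
                (A | ~D): β-rule — branch into A  //  ~D.
                  branch 2.2.1.2.1 (add A):
                    × closes — contains both A and ~A.
                  branch 2.2.1.2.2 (add ~D):
                    (~A <-> (A | D)): β-rule — branch into ~A, (A | D)  //  ~~A, ~(A | D).
                      branch 2.2.1.2.2.1 (add ~A, (A | D)):
                        (A | D): β-rule — branch into A  //  D.
                          branch 2.2.1.2.2.1.1 (add A):
                            × closes — contains both A and ~A.
                          branch 2.2.1.2.2.1.2 (add D):
                            × closes — contains both D and ~D.
                      branch 2.2.1.2.2.2 (add ~~A, ~(A | D)):
                        × closes — contains both A and ~A.
          branch 2.2.2 (add ~~A, (A | D)):
            (~A -> ~B): β-rule — branch into ~~A  //  ~B.
              branch 2.2.2.1 (add ~~A):
                (A | ~D): β-rule — branch into A  //  ~D.
                  branch 2.2.2.1.1 (add A):
                    (~A <-> (A | D)): β-rule — branch into ~A, (A | D)  //  ~~A, ~(A | D).
                      branch 2.2.2.1.1.1 (add ~A, (A | D)):
                        × closes — contains both A and ~A.
                      branch 2.2.2.1.1.2 (add ~~A, ~(A | D)):
                        ~(A | D): α-rule — add ~A, ~D.
                        × closes — contains both A and ~A.
                  branch 2.2.2.1.2 (add ~D):
                    (~A <-> (A | D)): β-rule — branch into ~A, (A | D)  //  ~~A, ~(A | D).
                      branch 2.2.2.1.2.1 (add ~A, (A | D)):
                        × closes — contains both A and ~A.
                      branch 2.2.2.1.2.2 (add ~~A, ~(A | D)):
                        ~(A | D): α-rule — add ~A, ~D.
                        × closes — contains both A and ~A.
              branch 2.2.2.2 (add ~B):
                (A | ~D): β-rule — branch into A  //  ~D.
                  branch 2.2.2.2.1 (add A):
                    (~A <-> (A | D)): β-rule — branch into ~A, (A | D)  //  ~~A, ~(A | D).
                      branch 2.2.2.2.1.1 (add ~A, (A | D)):
                        × closes — contains both A and ~A.
                      branch 2.2.2.2.1.2 (add ~~A, ~(A | D)):
                        ~(A | D): α-rule — add ~A, ~D.
                        × closes — contains both A and ~A.
                  branch 2.2.2.2.2 (add ~D):
                    (~A <-> (A | D)): β-rule — branch into ~A, (A | D)  //  ~~A, ~(A | D).
                      branch 2.2.2.2.2.1 (add ~A, (A | D)):
                        × closes — contains both A and ~A.
                      branch 2.2.2.2.2.2 (add ~~A, ~(A | D)):
                        ~(A | D): α-rule — add ~A, ~D.
                        × closes — contains both A and ~A.
All 20 branches close.
Every branch closed; the formula is unsatisfiable.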